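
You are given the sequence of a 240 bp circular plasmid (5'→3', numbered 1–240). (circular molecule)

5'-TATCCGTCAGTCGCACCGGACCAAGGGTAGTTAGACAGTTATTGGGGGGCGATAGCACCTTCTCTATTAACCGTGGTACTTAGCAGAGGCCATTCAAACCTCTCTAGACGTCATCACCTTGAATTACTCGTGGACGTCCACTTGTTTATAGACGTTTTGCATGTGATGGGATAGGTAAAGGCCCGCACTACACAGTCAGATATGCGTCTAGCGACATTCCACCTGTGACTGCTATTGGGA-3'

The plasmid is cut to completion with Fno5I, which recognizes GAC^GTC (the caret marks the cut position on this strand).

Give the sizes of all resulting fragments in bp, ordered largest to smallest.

Fno5I sites (GACGTC) start at positions 107, 133.
Fno5I cuts after base 3 of each site, so after positions 109, 135.
Circular molecule, 2 cuts → 2 fragments:
  110–135 → 26 bp
  136–240 then 1–109 → 105 + 109 = 214 bp
Sorted largest to smallest: 214, 26 bp.

214, 26 bp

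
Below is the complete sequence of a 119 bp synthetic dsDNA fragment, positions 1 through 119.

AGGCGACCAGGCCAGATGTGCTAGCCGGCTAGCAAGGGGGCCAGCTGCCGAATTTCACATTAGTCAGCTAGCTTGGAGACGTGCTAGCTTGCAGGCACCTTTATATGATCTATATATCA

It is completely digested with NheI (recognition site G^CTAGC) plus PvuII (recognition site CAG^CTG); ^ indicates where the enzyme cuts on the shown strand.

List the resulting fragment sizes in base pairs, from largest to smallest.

36, 23, 20, 16, 16, 8 bp

NheI sites (GCTAGC) start at positions 20, 28, 67, 83.
NheI cuts after the first base of each site, so after positions 20, 28, 67, 83.
The PvuII site (CAGCTG) starts at position 42.
PvuII cuts after base 3 of each site, so after position 44.
Combined cut positions: 20, 28, 44, 67, 83.
Linear molecule, 5 cuts → 6 fragments:
  1–20 → 20 bp
  21–28 → 8 bp
  29–44 → 16 bp
  45–67 → 23 bp
  68–83 → 16 bp
  84–119 → 36 bp
Sorted largest to smallest: 36, 23, 20, 16, 16, 8 bp.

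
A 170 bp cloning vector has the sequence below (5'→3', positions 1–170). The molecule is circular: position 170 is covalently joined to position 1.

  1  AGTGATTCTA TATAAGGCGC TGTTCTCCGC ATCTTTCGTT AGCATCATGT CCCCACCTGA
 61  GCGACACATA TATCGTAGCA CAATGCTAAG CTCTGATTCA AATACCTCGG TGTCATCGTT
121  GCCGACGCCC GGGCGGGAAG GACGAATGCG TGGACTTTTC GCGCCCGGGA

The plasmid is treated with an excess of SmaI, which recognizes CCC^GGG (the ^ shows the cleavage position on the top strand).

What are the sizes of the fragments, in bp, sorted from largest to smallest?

SmaI sites (CCCGGG) start at positions 128, 164.
SmaI cuts after base 3 of each site, so after positions 130, 166.
Circular molecule, 2 cuts → 2 fragments:
  131–166 → 36 bp
  167–170 then 1–130 → 4 + 130 = 134 bp
Sorted largest to smallest: 134, 36 bp.

134, 36 bp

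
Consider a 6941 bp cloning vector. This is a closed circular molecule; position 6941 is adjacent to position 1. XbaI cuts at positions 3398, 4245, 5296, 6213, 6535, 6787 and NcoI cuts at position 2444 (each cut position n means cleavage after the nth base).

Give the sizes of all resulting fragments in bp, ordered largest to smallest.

2598, 1051, 954, 917, 847, 322, 252 bp

Combined cut positions (sorted): 2444, 3398, 4245, 5296, 6213, 6535, 6787.
Circular molecule, 7 cuts → 7 fragments:
  3398 − 2444 = 954 bp
  4245 − 3398 = 847 bp
  5296 − 4245 = 1051 bp
  6213 − 5296 = 917 bp
  6535 − 6213 = 322 bp
  6787 − 6535 = 252 bp
  wrap: 6941 − 6787 + 2444 = 2598 bp
Sorted largest to smallest: 2598, 1051, 954, 917, 847, 322, 252 bp.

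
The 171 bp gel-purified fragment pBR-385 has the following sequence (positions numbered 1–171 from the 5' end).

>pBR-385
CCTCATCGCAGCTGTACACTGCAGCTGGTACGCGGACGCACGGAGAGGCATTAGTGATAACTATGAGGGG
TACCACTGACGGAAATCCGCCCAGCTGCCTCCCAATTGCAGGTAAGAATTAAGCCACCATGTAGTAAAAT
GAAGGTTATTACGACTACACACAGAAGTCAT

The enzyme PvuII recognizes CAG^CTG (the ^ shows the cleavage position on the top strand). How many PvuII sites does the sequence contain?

CAGCTG occurs starting at positions 9, 22, 92.
PvuII cuts at 3 sites.

3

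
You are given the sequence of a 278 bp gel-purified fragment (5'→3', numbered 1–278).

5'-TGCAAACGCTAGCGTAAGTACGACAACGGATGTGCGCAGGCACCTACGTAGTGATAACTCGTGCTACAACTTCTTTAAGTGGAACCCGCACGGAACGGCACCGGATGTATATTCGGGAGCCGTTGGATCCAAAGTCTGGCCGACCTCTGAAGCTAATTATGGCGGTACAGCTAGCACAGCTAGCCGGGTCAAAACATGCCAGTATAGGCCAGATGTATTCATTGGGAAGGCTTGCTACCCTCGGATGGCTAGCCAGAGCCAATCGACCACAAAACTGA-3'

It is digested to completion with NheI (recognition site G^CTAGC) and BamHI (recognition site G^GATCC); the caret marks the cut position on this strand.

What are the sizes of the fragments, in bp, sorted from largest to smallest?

NheI sites (GCTAGC) start at positions 8, 170, 179, 248.
NheI cuts after the first base of each site, so after positions 8, 170, 179, 248.
The BamHI site (GGATCC) starts at position 125.
BamHI cuts after the first base of each site, so after position 125.
Combined cut positions: 8, 125, 170, 179, 248.
Linear molecule, 5 cuts → 6 fragments:
  1–8 → 8 bp
  9–125 → 117 bp
  126–170 → 45 bp
  171–179 → 9 bp
  180–248 → 69 bp
  249–278 → 30 bp
Sorted largest to smallest: 117, 69, 45, 30, 9, 8 bp.

117, 69, 45, 30, 9, 8 bp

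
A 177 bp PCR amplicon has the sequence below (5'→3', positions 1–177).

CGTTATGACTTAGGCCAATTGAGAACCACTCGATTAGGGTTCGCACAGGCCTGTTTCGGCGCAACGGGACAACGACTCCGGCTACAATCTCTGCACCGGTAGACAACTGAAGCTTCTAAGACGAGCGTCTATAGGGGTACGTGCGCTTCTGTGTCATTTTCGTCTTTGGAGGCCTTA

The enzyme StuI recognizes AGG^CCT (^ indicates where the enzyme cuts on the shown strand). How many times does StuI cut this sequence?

2

AGGCCT occurs starting at positions 47, 170.
StuI cuts at 2 sites.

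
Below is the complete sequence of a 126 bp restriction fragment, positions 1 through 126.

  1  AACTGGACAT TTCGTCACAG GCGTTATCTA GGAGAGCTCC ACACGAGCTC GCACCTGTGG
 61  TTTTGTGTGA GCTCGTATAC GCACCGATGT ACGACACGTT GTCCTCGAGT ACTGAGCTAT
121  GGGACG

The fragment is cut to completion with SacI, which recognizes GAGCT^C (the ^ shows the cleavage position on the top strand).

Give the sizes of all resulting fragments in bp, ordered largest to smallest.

53, 38, 24, 11 bp

SacI sites (GAGCTC) start at positions 34, 45, 69.
SacI cuts after base 5 of each site (before the last base), so after positions 38, 49, 73.
Linear molecule, 3 cuts → 4 fragments:
  1–38 → 38 bp
  39–49 → 11 bp
  50–73 → 24 bp
  74–126 → 53 bp
Sorted largest to smallest: 53, 38, 24, 11 bp.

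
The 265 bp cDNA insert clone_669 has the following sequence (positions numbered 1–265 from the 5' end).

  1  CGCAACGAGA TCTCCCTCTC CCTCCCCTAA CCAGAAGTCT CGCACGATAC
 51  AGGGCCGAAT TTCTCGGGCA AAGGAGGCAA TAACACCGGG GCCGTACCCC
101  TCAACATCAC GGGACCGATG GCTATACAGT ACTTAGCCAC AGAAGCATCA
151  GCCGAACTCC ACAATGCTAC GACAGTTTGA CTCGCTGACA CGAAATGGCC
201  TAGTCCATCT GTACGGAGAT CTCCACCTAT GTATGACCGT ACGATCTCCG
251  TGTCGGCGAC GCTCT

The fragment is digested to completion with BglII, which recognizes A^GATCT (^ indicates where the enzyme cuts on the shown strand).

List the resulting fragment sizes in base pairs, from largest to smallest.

209, 48, 8 bp

BglII sites (AGATCT) start at positions 8, 217.
BglII cuts after the first base of each site, so after positions 8, 217.
Linear molecule, 2 cuts → 3 fragments:
  1–8 → 8 bp
  9–217 → 209 bp
  218–265 → 48 bp
Sorted largest to smallest: 209, 48, 8 bp.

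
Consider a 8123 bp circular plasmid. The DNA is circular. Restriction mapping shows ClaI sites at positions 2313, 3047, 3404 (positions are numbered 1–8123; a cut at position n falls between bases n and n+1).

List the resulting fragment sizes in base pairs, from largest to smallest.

7032, 734, 357 bp

Circular molecule, 3 cuts → 3 fragments:
  3047 − 2313 = 734 bp
  3404 − 3047 = 357 bp
  wrap: 8123 − 3404 + 2313 = 7032 bp
Sorted largest to smallest: 7032, 734, 357 bp.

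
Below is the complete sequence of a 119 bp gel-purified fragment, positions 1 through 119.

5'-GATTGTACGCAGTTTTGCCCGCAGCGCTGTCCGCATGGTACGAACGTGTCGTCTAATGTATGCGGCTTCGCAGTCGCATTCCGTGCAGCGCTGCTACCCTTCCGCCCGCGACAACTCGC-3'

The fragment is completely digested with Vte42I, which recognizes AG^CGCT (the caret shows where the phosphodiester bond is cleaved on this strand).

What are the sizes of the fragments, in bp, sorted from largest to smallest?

64, 31, 24 bp

Vte42I sites (AGCGCT) start at positions 23, 87.
Vte42I cuts after base 2 of each site, so after positions 24, 88.
Linear molecule, 2 cuts → 3 fragments:
  1–24 → 24 bp
  25–88 → 64 bp
  89–119 → 31 bp
Sorted largest to smallest: 64, 31, 24 bp.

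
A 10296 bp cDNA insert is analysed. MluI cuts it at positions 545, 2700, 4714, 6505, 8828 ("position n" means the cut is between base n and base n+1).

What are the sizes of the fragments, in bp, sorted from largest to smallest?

Linear molecule, 5 cuts → 6 fragments:
  545 − 0 = 545 bp
  2700 − 545 = 2155 bp
  4714 − 2700 = 2014 bp
  6505 − 4714 = 1791 bp
  8828 − 6505 = 2323 bp
  10296 − 8828 = 1468 bp
Sorted largest to smallest: 2323, 2155, 2014, 1791, 1468, 545 bp.

2323, 2155, 2014, 1791, 1468, 545 bp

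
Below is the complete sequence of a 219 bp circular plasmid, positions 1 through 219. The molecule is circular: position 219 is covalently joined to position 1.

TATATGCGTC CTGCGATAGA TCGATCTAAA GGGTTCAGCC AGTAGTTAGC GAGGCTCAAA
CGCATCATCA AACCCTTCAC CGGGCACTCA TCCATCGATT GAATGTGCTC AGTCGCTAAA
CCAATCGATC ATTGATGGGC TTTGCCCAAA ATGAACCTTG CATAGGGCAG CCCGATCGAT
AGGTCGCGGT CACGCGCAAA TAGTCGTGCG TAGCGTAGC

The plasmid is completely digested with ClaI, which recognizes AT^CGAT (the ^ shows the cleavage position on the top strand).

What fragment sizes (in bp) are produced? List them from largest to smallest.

ClaI sites (ATCGAT) start at positions 20, 94, 124, 175.
ClaI cuts after base 2 of each site, so after positions 21, 95, 125, 176.
Circular molecule, 4 cuts → 4 fragments:
  22–95 → 74 bp
  96–125 → 30 bp
  126–176 → 51 bp
  177–219 then 1–21 → 43 + 21 = 64 bp
Sorted largest to smallest: 74, 64, 51, 30 bp.

74, 64, 51, 30 bp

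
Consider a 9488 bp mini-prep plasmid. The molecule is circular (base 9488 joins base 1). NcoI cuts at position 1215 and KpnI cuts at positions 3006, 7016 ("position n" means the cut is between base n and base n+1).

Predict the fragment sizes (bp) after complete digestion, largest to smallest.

4010, 3687, 1791 bp

Combined cut positions (sorted): 1215, 3006, 7016.
Circular molecule, 3 cuts → 3 fragments:
  3006 − 1215 = 1791 bp
  7016 − 3006 = 4010 bp
  wrap: 9488 − 7016 + 1215 = 3687 bp
Sorted largest to smallest: 4010, 3687, 1791 bp.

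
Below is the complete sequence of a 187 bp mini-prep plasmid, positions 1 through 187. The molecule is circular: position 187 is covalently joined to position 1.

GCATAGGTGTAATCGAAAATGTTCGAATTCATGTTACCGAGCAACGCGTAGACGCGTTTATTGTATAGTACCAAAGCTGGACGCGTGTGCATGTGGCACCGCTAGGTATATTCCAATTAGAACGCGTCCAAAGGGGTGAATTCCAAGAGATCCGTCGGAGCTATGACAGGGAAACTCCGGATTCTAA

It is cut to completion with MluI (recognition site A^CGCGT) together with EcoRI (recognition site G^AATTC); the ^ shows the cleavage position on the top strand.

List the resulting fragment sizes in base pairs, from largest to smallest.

74, 41, 29, 19, 16, 8 bp

MluI sites (ACGCGT) start at positions 44, 52, 81, 122.
MluI cuts after the first base of each site, so after positions 44, 52, 81, 122.
EcoRI sites (GAATTC) start at positions 25, 138.
EcoRI cuts after the first base of each site, so after positions 25, 138.
Combined cut positions: 25, 44, 52, 81, 122, 138.
Circular molecule, 6 cuts → 6 fragments:
  26–44 → 19 bp
  45–52 → 8 bp
  53–81 → 29 bp
  82–122 → 41 bp
  123–138 → 16 bp
  139–187 then 1–25 → 49 + 25 = 74 bp
Sorted largest to smallest: 74, 41, 29, 19, 16, 8 bp.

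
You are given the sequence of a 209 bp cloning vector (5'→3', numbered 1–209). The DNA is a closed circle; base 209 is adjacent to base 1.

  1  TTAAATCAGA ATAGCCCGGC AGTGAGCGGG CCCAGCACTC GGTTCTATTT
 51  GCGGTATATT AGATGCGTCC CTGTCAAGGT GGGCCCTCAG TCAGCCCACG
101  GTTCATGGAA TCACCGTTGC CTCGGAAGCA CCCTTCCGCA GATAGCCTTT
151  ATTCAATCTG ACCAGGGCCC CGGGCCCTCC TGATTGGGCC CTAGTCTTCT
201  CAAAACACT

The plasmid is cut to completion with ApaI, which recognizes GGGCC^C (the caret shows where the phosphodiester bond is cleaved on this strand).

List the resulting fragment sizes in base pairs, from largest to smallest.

84, 53, 51, 14, 7 bp

ApaI sites (GGGCCC) start at positions 28, 81, 165, 172, 186.
ApaI cuts after base 5 of each site (before the last base), so after positions 32, 85, 169, 176, 190.
Circular molecule, 5 cuts → 5 fragments:
  33–85 → 53 bp
  86–169 → 84 bp
  170–176 → 7 bp
  177–190 → 14 bp
  191–209 then 1–32 → 19 + 32 = 51 bp
Sorted largest to smallest: 84, 53, 51, 14, 7 bp.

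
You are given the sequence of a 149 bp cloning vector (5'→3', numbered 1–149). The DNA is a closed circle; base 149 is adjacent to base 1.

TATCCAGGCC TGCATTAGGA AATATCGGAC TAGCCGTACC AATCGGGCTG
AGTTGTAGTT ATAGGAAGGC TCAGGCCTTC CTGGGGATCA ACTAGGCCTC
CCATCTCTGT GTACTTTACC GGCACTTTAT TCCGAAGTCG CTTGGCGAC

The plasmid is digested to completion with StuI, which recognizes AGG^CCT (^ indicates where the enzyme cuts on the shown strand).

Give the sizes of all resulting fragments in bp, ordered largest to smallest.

67, 61, 21 bp

StuI sites (AGGCCT) start at positions 6, 73, 94.
StuI cuts after base 3 of each site, so after positions 8, 75, 96.
Circular molecule, 3 cuts → 3 fragments:
  9–75 → 67 bp
  76–96 → 21 bp
  97–149 then 1–8 → 53 + 8 = 61 bp
Sorted largest to smallest: 67, 61, 21 bp.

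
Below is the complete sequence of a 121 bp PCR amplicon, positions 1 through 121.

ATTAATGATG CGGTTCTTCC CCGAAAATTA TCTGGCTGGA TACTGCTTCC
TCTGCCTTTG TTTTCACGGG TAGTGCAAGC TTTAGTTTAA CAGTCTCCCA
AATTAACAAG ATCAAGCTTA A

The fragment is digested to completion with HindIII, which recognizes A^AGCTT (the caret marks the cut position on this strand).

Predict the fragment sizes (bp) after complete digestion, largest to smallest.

HindIII sites (AAGCTT) start at positions 77, 114.
HindIII cuts after the first base of each site, so after positions 77, 114.
Linear molecule, 2 cuts → 3 fragments:
  1–77 → 77 bp
  78–114 → 37 bp
  115–121 → 7 bp
Sorted largest to smallest: 77, 37, 7 bp.

77, 37, 7 bp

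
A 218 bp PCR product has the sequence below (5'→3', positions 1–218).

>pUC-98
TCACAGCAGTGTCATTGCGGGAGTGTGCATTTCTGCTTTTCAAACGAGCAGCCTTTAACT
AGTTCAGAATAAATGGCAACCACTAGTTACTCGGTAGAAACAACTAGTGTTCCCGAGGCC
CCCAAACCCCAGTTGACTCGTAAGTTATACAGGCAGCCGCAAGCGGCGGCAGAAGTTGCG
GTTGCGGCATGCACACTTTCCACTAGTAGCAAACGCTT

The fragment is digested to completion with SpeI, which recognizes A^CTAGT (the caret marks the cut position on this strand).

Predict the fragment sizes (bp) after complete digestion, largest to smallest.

SpeI sites (ACTAGT) start at positions 58, 82, 103, 202.
SpeI cuts after the first base of each site, so after positions 58, 82, 103, 202.
Linear molecule, 4 cuts → 5 fragments:
  1–58 → 58 bp
  59–82 → 24 bp
  83–103 → 21 bp
  104–202 → 99 bp
  203–218 → 16 bp
Sorted largest to smallest: 99, 58, 24, 21, 16 bp.

99, 58, 24, 21, 16 bp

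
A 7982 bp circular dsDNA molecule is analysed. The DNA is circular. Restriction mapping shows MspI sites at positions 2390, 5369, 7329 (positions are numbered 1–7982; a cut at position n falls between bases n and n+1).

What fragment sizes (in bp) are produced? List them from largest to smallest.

3043, 2979, 1960 bp

Circular molecule, 3 cuts → 3 fragments:
  5369 − 2390 = 2979 bp
  7329 − 5369 = 1960 bp
  wrap: 7982 − 7329 + 2390 = 3043 bp
Sorted largest to smallest: 3043, 2979, 1960 bp.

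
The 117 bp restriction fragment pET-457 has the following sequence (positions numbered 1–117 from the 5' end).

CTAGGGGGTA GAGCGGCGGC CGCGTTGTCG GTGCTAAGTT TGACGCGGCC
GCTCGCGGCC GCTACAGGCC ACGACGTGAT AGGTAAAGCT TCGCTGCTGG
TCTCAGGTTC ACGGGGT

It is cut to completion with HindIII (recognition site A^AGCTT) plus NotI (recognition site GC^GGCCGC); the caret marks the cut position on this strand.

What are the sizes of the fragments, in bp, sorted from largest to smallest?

The HindIII site (AAGCTT) starts at position 86.
HindIII cuts after the first base of each site, so after position 86.
NotI sites (GCGGCCGC) start at positions 16, 45, 55.
NotI cuts after base 2 of each site, so after positions 17, 46, 56.
Combined cut positions: 17, 46, 56, 86.
Linear molecule, 4 cuts → 5 fragments:
  1–17 → 17 bp
  18–46 → 29 bp
  47–56 → 10 bp
  57–86 → 30 bp
  87–117 → 31 bp
Sorted largest to smallest: 31, 30, 29, 17, 10 bp.

31, 30, 29, 17, 10 bp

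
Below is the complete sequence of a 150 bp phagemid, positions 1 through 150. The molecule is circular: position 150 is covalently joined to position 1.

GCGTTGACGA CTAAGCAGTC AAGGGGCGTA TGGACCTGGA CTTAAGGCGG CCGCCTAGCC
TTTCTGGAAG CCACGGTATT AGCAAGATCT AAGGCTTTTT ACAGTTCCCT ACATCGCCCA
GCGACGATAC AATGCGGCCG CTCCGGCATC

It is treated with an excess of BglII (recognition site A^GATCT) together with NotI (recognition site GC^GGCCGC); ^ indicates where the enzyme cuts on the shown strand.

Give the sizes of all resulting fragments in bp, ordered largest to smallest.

The BglII site (AGATCT) starts at position 85.
BglII cuts after the first base of each site, so after position 85.
NotI sites (GCGGCCGC) start at positions 47, 134.
NotI cuts after base 2 of each site, so after positions 48, 135.
Combined cut positions: 48, 85, 135.
Circular molecule, 3 cuts → 3 fragments:
  49–85 → 37 bp
  86–135 → 50 bp
  136–150 then 1–48 → 15 + 48 = 63 bp
Sorted largest to smallest: 63, 50, 37 bp.

63, 50, 37 bp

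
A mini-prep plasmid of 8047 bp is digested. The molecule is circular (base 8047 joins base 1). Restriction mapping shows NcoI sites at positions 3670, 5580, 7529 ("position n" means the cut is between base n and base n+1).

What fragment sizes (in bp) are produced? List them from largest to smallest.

4188, 1949, 1910 bp

Circular molecule, 3 cuts → 3 fragments:
  5580 − 3670 = 1910 bp
  7529 − 5580 = 1949 bp
  wrap: 8047 − 7529 + 3670 = 4188 bp
Sorted largest to smallest: 4188, 1949, 1910 bp.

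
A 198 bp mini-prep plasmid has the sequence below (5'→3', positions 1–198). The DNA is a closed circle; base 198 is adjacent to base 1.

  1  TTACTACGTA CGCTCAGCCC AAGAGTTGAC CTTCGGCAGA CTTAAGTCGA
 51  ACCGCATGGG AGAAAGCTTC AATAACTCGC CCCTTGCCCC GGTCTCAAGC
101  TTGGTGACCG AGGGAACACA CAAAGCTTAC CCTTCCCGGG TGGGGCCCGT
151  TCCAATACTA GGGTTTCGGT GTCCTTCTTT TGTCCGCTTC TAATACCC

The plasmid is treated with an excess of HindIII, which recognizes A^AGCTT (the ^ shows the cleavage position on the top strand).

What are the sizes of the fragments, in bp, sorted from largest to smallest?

139, 33, 26 bp

HindIII sites (AAGCTT) start at positions 64, 97, 123.
HindIII cuts after the first base of each site, so after positions 64, 97, 123.
Circular molecule, 3 cuts → 3 fragments:
  65–97 → 33 bp
  98–123 → 26 bp
  124–198 then 1–64 → 75 + 64 = 139 bp
Sorted largest to smallest: 139, 33, 26 bp.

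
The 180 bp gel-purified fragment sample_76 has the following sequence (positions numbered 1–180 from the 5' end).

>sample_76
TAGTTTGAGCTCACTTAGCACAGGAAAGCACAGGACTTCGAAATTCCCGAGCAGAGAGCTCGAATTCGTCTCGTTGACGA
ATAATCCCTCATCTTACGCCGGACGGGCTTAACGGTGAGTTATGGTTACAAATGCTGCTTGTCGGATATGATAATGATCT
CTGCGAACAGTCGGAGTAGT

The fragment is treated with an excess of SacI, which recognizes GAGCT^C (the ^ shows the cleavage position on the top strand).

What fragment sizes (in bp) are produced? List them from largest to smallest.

SacI sites (GAGCTC) start at positions 7, 56.
SacI cuts after base 5 of each site (before the last base), so after positions 11, 60.
Linear molecule, 2 cuts → 3 fragments:
  1–11 → 11 bp
  12–60 → 49 bp
  61–180 → 120 bp
Sorted largest to smallest: 120, 49, 11 bp.

120, 49, 11 bp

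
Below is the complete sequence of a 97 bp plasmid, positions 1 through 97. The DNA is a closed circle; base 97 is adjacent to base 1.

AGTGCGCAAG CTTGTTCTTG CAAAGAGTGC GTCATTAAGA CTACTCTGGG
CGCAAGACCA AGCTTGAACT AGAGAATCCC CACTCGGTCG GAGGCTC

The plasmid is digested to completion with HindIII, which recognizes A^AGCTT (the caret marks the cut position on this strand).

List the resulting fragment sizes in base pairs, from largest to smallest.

HindIII sites (AAGCTT) start at positions 8, 60.
HindIII cuts after the first base of each site, so after positions 8, 60.
Circular molecule, 2 cuts → 2 fragments:
  9–60 → 52 bp
  61–97 then 1–8 → 37 + 8 = 45 bp
Sorted largest to smallest: 52, 45 bp.

52, 45 bp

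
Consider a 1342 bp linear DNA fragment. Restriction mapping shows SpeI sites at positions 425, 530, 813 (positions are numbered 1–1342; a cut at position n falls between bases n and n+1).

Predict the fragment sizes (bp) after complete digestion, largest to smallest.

529, 425, 283, 105 bp

Linear molecule, 3 cuts → 4 fragments:
  425 − 0 = 425 bp
  530 − 425 = 105 bp
  813 − 530 = 283 bp
  1342 − 813 = 529 bp
Sorted largest to smallest: 529, 425, 283, 105 bp.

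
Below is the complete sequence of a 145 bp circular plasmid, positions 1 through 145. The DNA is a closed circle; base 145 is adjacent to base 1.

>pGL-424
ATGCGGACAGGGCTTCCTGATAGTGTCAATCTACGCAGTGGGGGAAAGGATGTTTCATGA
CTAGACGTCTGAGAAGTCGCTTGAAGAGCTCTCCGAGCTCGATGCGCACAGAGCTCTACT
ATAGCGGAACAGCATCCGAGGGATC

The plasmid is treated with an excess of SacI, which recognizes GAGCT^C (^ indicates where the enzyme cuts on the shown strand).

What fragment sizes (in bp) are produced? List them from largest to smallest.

120, 16, 9 bp

SacI sites (GAGCTC) start at positions 86, 95, 111.
SacI cuts after base 5 of each site (before the last base), so after positions 90, 99, 115.
Circular molecule, 3 cuts → 3 fragments:
  91–99 → 9 bp
  100–115 → 16 bp
  116–145 then 1–90 → 30 + 90 = 120 bp
Sorted largest to smallest: 120, 16, 9 bp.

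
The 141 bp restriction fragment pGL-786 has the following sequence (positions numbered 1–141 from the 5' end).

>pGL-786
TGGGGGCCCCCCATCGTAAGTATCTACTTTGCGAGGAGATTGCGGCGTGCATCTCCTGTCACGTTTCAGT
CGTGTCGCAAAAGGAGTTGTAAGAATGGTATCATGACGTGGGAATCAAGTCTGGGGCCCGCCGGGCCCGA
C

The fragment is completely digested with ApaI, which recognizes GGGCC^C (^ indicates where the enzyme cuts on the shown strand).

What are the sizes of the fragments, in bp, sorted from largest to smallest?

120, 9, 8, 4 bp

ApaI sites (GGGCCC) start at positions 4, 124, 133.
ApaI cuts after base 5 of each site (before the last base), so after positions 8, 128, 137.
Linear molecule, 3 cuts → 4 fragments:
  1–8 → 8 bp
  9–128 → 120 bp
  129–137 → 9 bp
  138–141 → 4 bp
Sorted largest to smallest: 120, 9, 8, 4 bp.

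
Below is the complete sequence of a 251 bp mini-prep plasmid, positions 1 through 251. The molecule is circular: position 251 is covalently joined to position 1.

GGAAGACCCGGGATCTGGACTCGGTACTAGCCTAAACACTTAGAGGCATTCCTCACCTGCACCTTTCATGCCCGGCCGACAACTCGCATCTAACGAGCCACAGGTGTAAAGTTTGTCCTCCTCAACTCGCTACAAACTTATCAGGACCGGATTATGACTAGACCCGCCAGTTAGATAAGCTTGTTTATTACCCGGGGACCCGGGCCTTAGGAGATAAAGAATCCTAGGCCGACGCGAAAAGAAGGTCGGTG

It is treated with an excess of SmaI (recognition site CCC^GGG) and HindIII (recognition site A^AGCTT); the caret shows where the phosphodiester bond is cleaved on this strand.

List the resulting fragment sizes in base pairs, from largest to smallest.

168, 59, 16, 8 bp

SmaI sites (CCCGGG) start at positions 7, 191, 199.
SmaI cuts after base 3 of each site, so after positions 9, 193, 201.
The HindIII site (AAGCTT) starts at position 177.
HindIII cuts after the first base of each site, so after position 177.
Combined cut positions: 9, 177, 193, 201.
Circular molecule, 4 cuts → 4 fragments:
  10–177 → 168 bp
  178–193 → 16 bp
  194–201 → 8 bp
  202–251 then 1–9 → 50 + 9 = 59 bp
Sorted largest to smallest: 168, 59, 16, 8 bp.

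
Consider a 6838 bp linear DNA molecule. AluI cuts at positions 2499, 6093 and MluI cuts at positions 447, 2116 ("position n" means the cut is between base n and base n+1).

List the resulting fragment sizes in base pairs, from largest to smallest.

Combined cut positions (sorted): 447, 2116, 2499, 6093.
Linear molecule, 4 cuts → 5 fragments:
  447 − 0 = 447 bp
  2116 − 447 = 1669 bp
  2499 − 2116 = 383 bp
  6093 − 2499 = 3594 bp
  6838 − 6093 = 745 bp
Sorted largest to smallest: 3594, 1669, 745, 447, 383 bp.

3594, 1669, 745, 447, 383 bp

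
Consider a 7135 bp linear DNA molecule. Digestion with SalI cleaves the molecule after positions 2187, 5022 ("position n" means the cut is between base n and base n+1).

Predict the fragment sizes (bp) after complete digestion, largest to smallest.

2835, 2187, 2113 bp

Linear molecule, 2 cuts → 3 fragments:
  2187 − 0 = 2187 bp
  5022 − 2187 = 2835 bp
  7135 − 5022 = 2113 bp
Sorted largest to smallest: 2835, 2187, 2113 bp.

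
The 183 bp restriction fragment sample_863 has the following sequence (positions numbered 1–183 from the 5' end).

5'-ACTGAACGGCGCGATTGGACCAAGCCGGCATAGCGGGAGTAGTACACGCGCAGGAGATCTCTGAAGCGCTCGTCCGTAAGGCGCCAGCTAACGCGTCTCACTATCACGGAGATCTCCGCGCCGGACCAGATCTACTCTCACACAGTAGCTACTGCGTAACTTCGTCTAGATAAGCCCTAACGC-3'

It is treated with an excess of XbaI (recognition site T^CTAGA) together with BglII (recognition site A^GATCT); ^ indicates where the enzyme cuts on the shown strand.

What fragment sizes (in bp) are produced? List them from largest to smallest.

The XbaI site (TCTAGA) starts at position 165.
XbaI cuts after the first base of each site, so after position 165.
BglII sites (AGATCT) start at positions 55, 110, 128.
BglII cuts after the first base of each site, so after positions 55, 110, 128.
Combined cut positions: 55, 110, 128, 165.
Linear molecule, 4 cuts → 5 fragments:
  1–55 → 55 bp
  56–110 → 55 bp
  111–128 → 18 bp
  129–165 → 37 bp
  166–183 → 18 bp
Sorted largest to smallest: 55, 55, 37, 18, 18 bp.

55, 55, 37, 18, 18 bp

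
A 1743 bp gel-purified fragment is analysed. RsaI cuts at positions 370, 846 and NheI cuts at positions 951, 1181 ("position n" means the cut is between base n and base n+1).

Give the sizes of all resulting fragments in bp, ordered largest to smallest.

Combined cut positions (sorted): 370, 846, 951, 1181.
Linear molecule, 4 cuts → 5 fragments:
  370 − 0 = 370 bp
  846 − 370 = 476 bp
  951 − 846 = 105 bp
  1181 − 951 = 230 bp
  1743 − 1181 = 562 bp
Sorted largest to smallest: 562, 476, 370, 230, 105 bp.

562, 476, 370, 230, 105 bp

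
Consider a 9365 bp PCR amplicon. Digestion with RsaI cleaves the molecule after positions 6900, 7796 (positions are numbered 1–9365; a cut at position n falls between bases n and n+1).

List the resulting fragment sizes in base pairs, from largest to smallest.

Linear molecule, 2 cuts → 3 fragments:
  6900 − 0 = 6900 bp
  7796 − 6900 = 896 bp
  9365 − 7796 = 1569 bp
Sorted largest to smallest: 6900, 1569, 896 bp.

6900, 1569, 896 bp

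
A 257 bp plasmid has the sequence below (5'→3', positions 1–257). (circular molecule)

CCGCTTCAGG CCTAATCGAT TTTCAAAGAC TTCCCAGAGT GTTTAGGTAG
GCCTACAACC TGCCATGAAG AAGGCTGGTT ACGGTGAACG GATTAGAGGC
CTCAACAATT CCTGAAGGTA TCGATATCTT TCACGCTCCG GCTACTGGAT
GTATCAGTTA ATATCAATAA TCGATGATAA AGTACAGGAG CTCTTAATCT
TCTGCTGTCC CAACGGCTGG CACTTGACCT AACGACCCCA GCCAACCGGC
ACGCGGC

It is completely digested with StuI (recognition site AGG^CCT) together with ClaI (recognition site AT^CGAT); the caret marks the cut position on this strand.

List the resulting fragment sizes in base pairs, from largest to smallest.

96, 50, 48, 35, 22, 6 bp

StuI sites (AGGCCT) start at positions 8, 49, 97.
StuI cuts after base 3 of each site, so after positions 10, 51, 99.
ClaI sites (ATCGAT) start at positions 15, 120, 170.
ClaI cuts after base 2 of each site, so after positions 16, 121, 171.
Combined cut positions: 10, 16, 51, 99, 121, 171.
Circular molecule, 6 cuts → 6 fragments:
  11–16 → 6 bp
  17–51 → 35 bp
  52–99 → 48 bp
  100–121 → 22 bp
  122–171 → 50 bp
  172–257 then 1–10 → 86 + 10 = 96 bp
Sorted largest to smallest: 96, 50, 48, 35, 22, 6 bp.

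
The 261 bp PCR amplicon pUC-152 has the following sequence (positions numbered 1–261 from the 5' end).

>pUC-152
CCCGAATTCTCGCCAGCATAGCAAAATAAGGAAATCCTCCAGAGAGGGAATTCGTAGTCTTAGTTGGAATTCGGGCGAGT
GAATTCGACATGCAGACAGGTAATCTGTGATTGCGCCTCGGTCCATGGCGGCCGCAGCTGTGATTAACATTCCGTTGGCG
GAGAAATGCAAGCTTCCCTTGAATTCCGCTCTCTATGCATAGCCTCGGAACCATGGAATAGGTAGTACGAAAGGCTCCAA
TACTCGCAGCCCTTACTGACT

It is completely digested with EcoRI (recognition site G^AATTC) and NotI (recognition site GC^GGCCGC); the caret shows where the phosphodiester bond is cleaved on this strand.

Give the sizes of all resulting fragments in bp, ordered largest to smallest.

80, 52, 48, 44, 19, 14, 4 bp

EcoRI sites (GAATTC) start at positions 4, 48, 67, 81, 181.
EcoRI cuts after the first base of each site, so after positions 4, 48, 67, 81, 181.
The NotI site (GCGGCCGC) starts at position 128.
NotI cuts after base 2 of each site, so after position 129.
Combined cut positions: 4, 48, 67, 81, 129, 181.
Linear molecule, 6 cuts → 7 fragments:
  1–4 → 4 bp
  5–48 → 44 bp
  49–67 → 19 bp
  68–81 → 14 bp
  82–129 → 48 bp
  130–181 → 52 bp
  182–261 → 80 bp
Sorted largest to smallest: 80, 52, 48, 44, 19, 14, 4 bp.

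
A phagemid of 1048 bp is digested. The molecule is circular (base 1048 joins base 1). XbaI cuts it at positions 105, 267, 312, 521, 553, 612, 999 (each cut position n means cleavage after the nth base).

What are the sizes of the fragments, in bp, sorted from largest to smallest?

387, 209, 162, 154, 59, 45, 32 bp

Circular molecule, 7 cuts → 7 fragments:
  267 − 105 = 162 bp
  312 − 267 = 45 bp
  521 − 312 = 209 bp
  553 − 521 = 32 bp
  612 − 553 = 59 bp
  999 − 612 = 387 bp
  wrap: 1048 − 999 + 105 = 154 bp
Sorted largest to smallest: 387, 209, 162, 154, 59, 45, 32 bp.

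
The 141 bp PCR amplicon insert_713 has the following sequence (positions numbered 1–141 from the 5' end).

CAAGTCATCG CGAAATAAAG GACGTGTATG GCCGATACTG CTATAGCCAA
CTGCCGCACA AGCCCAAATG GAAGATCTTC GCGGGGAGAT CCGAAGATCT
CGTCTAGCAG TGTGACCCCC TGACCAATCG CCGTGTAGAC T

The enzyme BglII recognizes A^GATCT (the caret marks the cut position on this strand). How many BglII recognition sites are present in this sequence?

AGATCT occurs starting at positions 73, 95.
BglII cuts at 2 sites.

2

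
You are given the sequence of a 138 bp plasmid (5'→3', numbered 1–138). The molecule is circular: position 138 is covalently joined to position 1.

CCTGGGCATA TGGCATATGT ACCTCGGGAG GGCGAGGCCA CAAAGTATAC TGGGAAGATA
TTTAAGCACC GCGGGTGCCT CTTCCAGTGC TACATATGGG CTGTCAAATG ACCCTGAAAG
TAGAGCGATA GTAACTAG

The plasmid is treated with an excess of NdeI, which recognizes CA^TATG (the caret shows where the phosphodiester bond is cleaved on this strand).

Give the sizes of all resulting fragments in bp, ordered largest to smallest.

NdeI sites (CATATG) start at positions 7, 14, 93.
NdeI cuts after base 2 of each site, so after positions 8, 15, 94.
Circular molecule, 3 cuts → 3 fragments:
  9–15 → 7 bp
  16–94 → 79 bp
  95–138 then 1–8 → 44 + 8 = 52 bp
Sorted largest to smallest: 79, 52, 7 bp.

79, 52, 7 bp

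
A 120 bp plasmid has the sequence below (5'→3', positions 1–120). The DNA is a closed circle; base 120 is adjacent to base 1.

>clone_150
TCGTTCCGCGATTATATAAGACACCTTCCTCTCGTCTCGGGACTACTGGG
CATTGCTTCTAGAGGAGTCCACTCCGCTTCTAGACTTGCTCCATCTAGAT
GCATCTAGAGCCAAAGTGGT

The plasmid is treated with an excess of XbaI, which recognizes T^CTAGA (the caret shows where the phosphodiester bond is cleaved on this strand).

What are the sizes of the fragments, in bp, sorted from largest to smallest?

74, 21, 15, 10 bp

XbaI sites (TCTAGA) start at positions 58, 79, 94, 104.
XbaI cuts after the first base of each site, so after positions 58, 79, 94, 104.
Circular molecule, 4 cuts → 4 fragments:
  59–79 → 21 bp
  80–94 → 15 bp
  95–104 → 10 bp
  105–120 then 1–58 → 16 + 58 = 74 bp
Sorted largest to smallest: 74, 21, 15, 10 bp.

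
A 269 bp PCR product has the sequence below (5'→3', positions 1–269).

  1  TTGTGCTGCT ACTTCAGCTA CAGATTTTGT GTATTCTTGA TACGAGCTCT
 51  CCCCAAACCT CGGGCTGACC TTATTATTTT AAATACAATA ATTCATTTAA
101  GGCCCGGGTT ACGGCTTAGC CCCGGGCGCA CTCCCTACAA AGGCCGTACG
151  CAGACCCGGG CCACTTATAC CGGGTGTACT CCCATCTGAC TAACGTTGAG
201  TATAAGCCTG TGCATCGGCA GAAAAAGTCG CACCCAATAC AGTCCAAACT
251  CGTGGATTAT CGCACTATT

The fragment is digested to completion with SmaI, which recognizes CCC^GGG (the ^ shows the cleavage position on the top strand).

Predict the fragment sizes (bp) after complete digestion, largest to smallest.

112, 105, 34, 18 bp

SmaI sites (CCCGGG) start at positions 103, 121, 155.
SmaI cuts after base 3 of each site, so after positions 105, 123, 157.
Linear molecule, 3 cuts → 4 fragments:
  1–105 → 105 bp
  106–123 → 18 bp
  124–157 → 34 bp
  158–269 → 112 bp
Sorted largest to smallest: 112, 105, 34, 18 bp.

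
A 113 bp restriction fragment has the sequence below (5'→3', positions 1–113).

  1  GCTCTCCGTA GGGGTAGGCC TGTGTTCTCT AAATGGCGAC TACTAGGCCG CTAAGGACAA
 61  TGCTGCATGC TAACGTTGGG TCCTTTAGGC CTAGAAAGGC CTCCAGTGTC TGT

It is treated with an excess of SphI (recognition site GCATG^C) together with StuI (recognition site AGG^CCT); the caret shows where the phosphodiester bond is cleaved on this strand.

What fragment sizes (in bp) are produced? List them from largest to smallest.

51, 20, 18, 14, 10 bp

The SphI site (GCATGC) starts at position 65.
SphI cuts after base 5 of each site (before the last base), so after position 69.
StuI sites (AGGCCT) start at positions 16, 87, 97.
StuI cuts after base 3 of each site, so after positions 18, 89, 99.
Combined cut positions: 18, 69, 89, 99.
Linear molecule, 4 cuts → 5 fragments:
  1–18 → 18 bp
  19–69 → 51 bp
  70–89 → 20 bp
  90–99 → 10 bp
  100–113 → 14 bp
Sorted largest to smallest: 51, 20, 18, 14, 10 bp.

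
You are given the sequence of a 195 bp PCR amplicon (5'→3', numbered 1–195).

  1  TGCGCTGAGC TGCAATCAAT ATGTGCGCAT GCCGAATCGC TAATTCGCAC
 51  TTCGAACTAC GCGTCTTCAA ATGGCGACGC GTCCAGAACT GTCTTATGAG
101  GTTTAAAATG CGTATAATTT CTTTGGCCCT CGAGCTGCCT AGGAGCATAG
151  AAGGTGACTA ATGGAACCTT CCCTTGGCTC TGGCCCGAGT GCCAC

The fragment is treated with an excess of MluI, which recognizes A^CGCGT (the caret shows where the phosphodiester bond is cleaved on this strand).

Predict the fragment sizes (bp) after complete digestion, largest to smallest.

118, 59, 18 bp

MluI sites (ACGCGT) start at positions 59, 77.
MluI cuts after the first base of each site, so after positions 59, 77.
Linear molecule, 2 cuts → 3 fragments:
  1–59 → 59 bp
  60–77 → 18 bp
  78–195 → 118 bp
Sorted largest to smallest: 118, 59, 18 bp.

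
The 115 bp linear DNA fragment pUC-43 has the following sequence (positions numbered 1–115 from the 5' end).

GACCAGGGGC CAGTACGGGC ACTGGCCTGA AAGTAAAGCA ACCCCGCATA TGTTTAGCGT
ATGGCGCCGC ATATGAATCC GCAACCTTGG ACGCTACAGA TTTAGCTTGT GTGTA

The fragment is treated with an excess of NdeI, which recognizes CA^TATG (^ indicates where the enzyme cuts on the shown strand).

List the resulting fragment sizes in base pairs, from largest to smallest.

NdeI sites (CATATG) start at positions 47, 70.
NdeI cuts after base 2 of each site, so after positions 48, 71.
Linear molecule, 2 cuts → 3 fragments:
  1–48 → 48 bp
  49–71 → 23 bp
  72–115 → 44 bp
Sorted largest to smallest: 48, 44, 23 bp.

48, 44, 23 bp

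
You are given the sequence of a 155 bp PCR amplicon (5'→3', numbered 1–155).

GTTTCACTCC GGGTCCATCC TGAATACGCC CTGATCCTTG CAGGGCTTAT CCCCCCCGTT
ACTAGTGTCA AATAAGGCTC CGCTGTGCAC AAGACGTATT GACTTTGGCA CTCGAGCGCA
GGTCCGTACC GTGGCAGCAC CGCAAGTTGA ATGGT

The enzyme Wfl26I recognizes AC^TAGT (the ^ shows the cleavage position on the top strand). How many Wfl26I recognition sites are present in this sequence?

1

ACTAGT occurs starting at position 61.
Wfl26I cuts at 1 site.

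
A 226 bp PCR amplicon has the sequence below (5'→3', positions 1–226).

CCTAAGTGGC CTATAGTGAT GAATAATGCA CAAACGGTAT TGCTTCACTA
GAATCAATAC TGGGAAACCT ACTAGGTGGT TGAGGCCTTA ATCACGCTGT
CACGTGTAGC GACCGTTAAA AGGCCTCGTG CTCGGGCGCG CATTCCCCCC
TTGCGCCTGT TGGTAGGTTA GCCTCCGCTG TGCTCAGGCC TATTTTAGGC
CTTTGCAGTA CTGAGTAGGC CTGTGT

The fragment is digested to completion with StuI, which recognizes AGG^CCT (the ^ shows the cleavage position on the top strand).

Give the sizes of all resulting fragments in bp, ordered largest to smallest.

85, 65, 38, 20, 11, 7 bp

StuI sites (AGGCCT) start at positions 83, 121, 186, 197, 217.
StuI cuts after base 3 of each site, so after positions 85, 123, 188, 199, 219.
Linear molecule, 5 cuts → 6 fragments:
  1–85 → 85 bp
  86–123 → 38 bp
  124–188 → 65 bp
  189–199 → 11 bp
  200–219 → 20 bp
  220–226 → 7 bp
Sorted largest to smallest: 85, 65, 38, 20, 11, 7 bp.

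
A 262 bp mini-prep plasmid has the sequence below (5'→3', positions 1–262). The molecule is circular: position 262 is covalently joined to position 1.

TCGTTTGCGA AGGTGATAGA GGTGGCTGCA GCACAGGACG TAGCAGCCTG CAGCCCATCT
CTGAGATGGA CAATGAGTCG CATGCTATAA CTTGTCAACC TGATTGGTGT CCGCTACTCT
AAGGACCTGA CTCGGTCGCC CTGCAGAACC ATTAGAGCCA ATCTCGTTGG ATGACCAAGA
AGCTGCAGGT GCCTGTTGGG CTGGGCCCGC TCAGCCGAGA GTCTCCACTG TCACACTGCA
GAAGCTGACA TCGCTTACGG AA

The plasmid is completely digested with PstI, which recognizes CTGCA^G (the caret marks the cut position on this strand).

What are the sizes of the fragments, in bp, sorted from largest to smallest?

PstI sites (CTGCAG) start at positions 26, 48, 141, 183, 236.
PstI cuts after base 5 of each site (before the last base), so after positions 30, 52, 145, 187, 240.
Circular molecule, 5 cuts → 5 fragments:
  31–52 → 22 bp
  53–145 → 93 bp
  146–187 → 42 bp
  188–240 → 53 bp
  241–262 then 1–30 → 22 + 30 = 52 bp
Sorted largest to smallest: 93, 53, 52, 42, 22 bp.

93, 53, 52, 42, 22 bp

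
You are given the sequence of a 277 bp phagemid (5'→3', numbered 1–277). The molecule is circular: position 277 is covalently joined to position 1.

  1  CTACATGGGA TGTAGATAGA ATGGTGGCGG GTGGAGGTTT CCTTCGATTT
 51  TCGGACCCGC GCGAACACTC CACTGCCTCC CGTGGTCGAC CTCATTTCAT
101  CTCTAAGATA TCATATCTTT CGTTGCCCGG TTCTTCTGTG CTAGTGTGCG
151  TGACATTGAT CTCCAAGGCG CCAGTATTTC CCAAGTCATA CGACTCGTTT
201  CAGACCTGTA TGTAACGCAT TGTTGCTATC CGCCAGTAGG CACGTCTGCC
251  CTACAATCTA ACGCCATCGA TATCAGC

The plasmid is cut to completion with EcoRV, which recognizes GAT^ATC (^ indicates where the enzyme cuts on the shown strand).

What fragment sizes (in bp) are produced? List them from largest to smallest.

162, 115 bp

EcoRV sites (GATATC) start at positions 107, 269.
EcoRV cuts after base 3 of each site, so after positions 109, 271.
Circular molecule, 2 cuts → 2 fragments:
  110–271 → 162 bp
  272–277 then 1–109 → 6 + 109 = 115 bp
Sorted largest to smallest: 162, 115 bp.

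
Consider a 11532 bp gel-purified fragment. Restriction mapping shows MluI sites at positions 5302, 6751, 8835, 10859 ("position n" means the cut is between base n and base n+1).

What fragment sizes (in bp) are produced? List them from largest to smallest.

5302, 2084, 2024, 1449, 673 bp

Linear molecule, 4 cuts → 5 fragments:
  5302 − 0 = 5302 bp
  6751 − 5302 = 1449 bp
  8835 − 6751 = 2084 bp
  10859 − 8835 = 2024 bp
  11532 − 10859 = 673 bp
Sorted largest to smallest: 5302, 2084, 2024, 1449, 673 bp.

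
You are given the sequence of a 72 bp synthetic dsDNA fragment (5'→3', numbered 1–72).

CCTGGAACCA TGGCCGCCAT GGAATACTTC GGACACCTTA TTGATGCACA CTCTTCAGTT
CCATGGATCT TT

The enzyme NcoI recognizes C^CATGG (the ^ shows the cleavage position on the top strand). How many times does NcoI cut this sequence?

CCATGG occurs starting at positions 8, 17, 61.
NcoI cuts at 3 sites.

3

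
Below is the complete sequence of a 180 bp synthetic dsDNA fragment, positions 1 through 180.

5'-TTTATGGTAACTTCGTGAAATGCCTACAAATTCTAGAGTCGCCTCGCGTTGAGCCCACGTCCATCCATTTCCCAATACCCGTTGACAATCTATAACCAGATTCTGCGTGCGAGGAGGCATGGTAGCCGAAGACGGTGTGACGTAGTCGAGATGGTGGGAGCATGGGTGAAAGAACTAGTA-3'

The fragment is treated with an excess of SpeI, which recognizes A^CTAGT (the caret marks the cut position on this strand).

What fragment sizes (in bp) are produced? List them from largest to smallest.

174, 6 bp

The SpeI site (ACTAGT) starts at position 174.
SpeI cuts after the first base of each site, so after position 174.
Linear molecule, 1 cut → 2 fragments:
  1–174 → 174 bp
  175–180 → 6 bp
Sorted largest to smallest: 174, 6 bp.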